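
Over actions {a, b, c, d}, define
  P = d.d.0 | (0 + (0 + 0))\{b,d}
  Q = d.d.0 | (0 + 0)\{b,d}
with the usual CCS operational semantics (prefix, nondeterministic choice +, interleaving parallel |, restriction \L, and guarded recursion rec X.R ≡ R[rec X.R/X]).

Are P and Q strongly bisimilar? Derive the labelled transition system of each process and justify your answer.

P ~ Q

Reachable graph of P (3 states):
  s0 = d.d.0 | (0 + (0 + 0))\{b,d} | ··d··> s1
  s1 = d.0 | (0 + (0 + 0))\{b,d} | ··d··> s2
  s2 = 0 | (0 + (0 + 0))\{b,d} | ·
Reachable graph of Q (3 states):
  t0 = d.d.0 | (0 + 0)\{b,d} | ··d··> t1
  t1 = d.0 | (0 + 0)\{b,d} | ··d··> t2
  t2 = 0 | (0 + 0)\{b,d} | ·
Bisimilarity quotient blocks:
  B0 = {s0, t0}
  B1 = {s1, t1}
  B2 = {s2, t2}
s0 ∈ B0, t0 ∈ B0 → same block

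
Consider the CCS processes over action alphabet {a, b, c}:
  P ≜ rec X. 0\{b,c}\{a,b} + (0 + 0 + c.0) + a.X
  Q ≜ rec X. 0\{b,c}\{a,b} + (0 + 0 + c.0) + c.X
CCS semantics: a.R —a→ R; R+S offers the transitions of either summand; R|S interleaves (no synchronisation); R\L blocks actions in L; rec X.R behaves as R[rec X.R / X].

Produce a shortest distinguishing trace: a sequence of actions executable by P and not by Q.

P's transition system — 2 states:
  u0 = rec X. 0\{b,c}\{a,b} + (0 + 0 + c.0) + a.X → —a→ u0, —c→ u1
  u1 = 0 → (no moves)
Q's transition system — 2 states:
  v0 = rec X. 0\{b,c}\{a,b} + (0 + 0 + c.0) + c.X → —c→ v0, —c→ v1
  v1 = 0 → (no moves)
Run σ = ⟨a⟩ on P: start {u0}
  [1] a ⇒ {u0}
  ✓ P
Run σ = ⟨a⟩ on Q: start {v0}
  [1] a ⇒ no successor for Q

a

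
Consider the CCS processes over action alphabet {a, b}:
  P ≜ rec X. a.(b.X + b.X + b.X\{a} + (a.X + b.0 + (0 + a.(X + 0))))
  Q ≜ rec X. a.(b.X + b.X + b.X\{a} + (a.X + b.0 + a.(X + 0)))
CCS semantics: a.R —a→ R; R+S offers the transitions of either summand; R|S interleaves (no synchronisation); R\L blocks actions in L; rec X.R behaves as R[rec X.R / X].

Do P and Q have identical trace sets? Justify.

P's transition system — 5 states:
  m0 = rec X. a.(b.X + b.X + b.X\{a} + (a.X + b.0 + (0 + a.(X + 0)))) ⊢ ··a··> m1
  m1 = b.(rec X. a.(b.X + b.X + b.X\{a} + (a.X + b.0 + (0 + a.(X + 0))))) + b.(rec X. a.(b.X + b.X + b.X\{a} + (a.X + b.0 + (0 + a.(X + 0))))) + b.(rec X. a.(b.X + b.X + b.X\{a} + (a.X + b.0 + (0 + a.(X + 0)))))\{a} + (a.(rec X. a.(b.X + b.X + b.X\{a} + (a.X + b.0 + (0 + a.(X + 0))))) + b.0 + (0 + a.((rec X. a.(b.X + b.X + b.X\{a} + (a.X + b.0 + (0 + a.(X + 0))))) + 0))) ⊢ ··a··> m0, ··a··> m2, ··b··> m0, ··b··> m3, ··b··> m4
  m2 = (rec X. a.(b.X + b.X + b.X\{a} + (a.X + b.0 + (0 + a.(X + 0))))) + 0 ⊢ ··a··> m1
  m3 = (rec X. a.(b.X + b.X + b.X\{a} + (a.X + b.0 + (0 + a.(X + 0)))))\{a} ⊢ ·
  m4 = 0 ⊢ ·
Q's transition system — 5 states:
  n0 = rec X. a.(b.X + b.X + b.X\{a} + (a.X + b.0 + a.(X + 0))) ⊢ ··a··> n1
  n1 = b.(rec X. a.(b.X + b.X + b.X\{a} + (a.X + b.0 + a.(X + 0)))) + b.(rec X. a.(b.X + b.X + b.X\{a} + (a.X + b.0 + a.(X + 0)))) + b.(rec X. a.(b.X + b.X + b.X\{a} + (a.X + b.0 + a.(X + 0))))\{a} + (a.(rec X. a.(b.X + b.X + b.X\{a} + (a.X + b.0 + a.(X + 0)))) + b.0 + a.((rec X. a.(b.X + b.X + b.X\{a} + (a.X + b.0 + a.(X + 0)))) + 0)) ⊢ ··a··> n0, ··a··> n2, ··b··> n0, ··b··> n3, ··b··> n4
  n2 = (rec X. a.(b.X + b.X + b.X\{a} + (a.X + b.0 + a.(X + 0)))) + 0 ⊢ ··a··> n1
  n3 = (rec X. a.(b.X + b.X + b.X\{a} + (a.X + b.0 + a.(X + 0))))\{a} ⊢ ·
  n4 = 0 ⊢ ·
Partition-refinement fixed point:
  B0 = {m0, m2, n0, n2}
  B1 = {m1, n1}
  B2 = {m3, m4, n3, n4}
m0 ∈ B0, n0 ∈ B0 → same block
Bisimilar ⇒ trace-equivalent.

traces(P) = traces(Q)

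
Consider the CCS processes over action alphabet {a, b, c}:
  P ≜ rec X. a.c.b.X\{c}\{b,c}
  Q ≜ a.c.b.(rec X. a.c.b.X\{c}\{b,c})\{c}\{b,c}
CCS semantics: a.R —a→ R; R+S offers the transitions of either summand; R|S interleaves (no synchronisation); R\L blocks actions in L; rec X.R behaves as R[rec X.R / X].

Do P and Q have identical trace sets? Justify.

LTS(P): 5 reachable states
  p0 = rec X. a.c.b.X\{c}\{b,c} ⊢ —a→ p1
  p1 = c.b.(rec X. a.c.b.X\{c}\{b,c})\{c}\{b,c} ⊢ —c→ p2
  p2 = b.(rec X. a.c.b.X\{c}\{b,c})\{c}\{b,c} ⊢ —b→ p3
  p3 = (rec X. a.c.b.X\{c}\{b,c})\{c}\{b,c} ⊢ —a→ p4
  p4 = (c.b.(rec X. a.c.b.X\{c}\{b,c})\{c}\{b,c})\{c}\{b,c} ⊢ ∅
LTS(Q): 5 reachable states
  q0 = a.c.b.(rec X. a.c.b.X\{c}\{b,c})\{c}\{b,c} ⊢ —a→ q1
  q1 = c.b.(rec X. a.c.b.X\{c}\{b,c})\{c}\{b,c} ⊢ —c→ q2
  q2 = b.(rec X. a.c.b.X\{c}\{b,c})\{c}\{b,c} ⊢ —b→ q3
  q3 = (rec X. a.c.b.X\{c}\{b,c})\{c}\{b,c} ⊢ —a→ q4
  q4 = (c.b.(rec X. a.c.b.X\{c}\{b,c})\{c}\{b,c})\{c}\{b,c} ⊢ ∅
Coarsest stable partition (strong bisimilarity classes):
  B0 = {p0, q0}
  B1 = {p1, q1}
  B2 = {p2, q2}
  B3 = {p3, q3}
  B4 = {p4, q4}
p0 ∈ B0, q0 ∈ B0 → same block
Bisimilar ⇒ trace-equivalent.

trace-equivalent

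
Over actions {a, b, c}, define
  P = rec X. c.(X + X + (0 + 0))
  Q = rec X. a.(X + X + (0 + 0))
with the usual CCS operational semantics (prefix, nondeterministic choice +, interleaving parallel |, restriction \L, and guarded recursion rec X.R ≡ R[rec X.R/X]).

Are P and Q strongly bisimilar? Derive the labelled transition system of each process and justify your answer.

Reachable graph of P (2 states):
  m0 = rec X. c.(X + X + (0 + 0)) → --c--▸ m1
  m1 = (rec X. c.(X + X + (0 + 0))) + (rec X. c.(X + X + (0 + 0))) + (0 + 0) → --c--▸ m1
Reachable graph of Q (2 states):
  n0 = rec X. a.(X + X + (0 + 0)) → --a--▸ n1
  n1 = (rec X. a.(X + X + (0 + 0))) + (rec X. a.(X + X + (0 + 0))) + (0 + 0) → --a--▸ n1
Coarsest stable partition (strong bisimilarity classes):
  B0 = {m0, m1}
  B1 = {n0, n1}
m0 ∈ B0, n0 ∈ B1 → different blocks

NO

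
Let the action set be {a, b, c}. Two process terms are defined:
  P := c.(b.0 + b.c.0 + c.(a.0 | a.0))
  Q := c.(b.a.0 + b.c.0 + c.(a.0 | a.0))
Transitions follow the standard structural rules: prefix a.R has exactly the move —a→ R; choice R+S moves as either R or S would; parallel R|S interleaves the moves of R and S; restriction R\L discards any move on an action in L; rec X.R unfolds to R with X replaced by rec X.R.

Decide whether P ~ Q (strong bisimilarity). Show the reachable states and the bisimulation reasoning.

P ≁ Q

P's transition system — 8 states:
  s0 = c.(b.0 + b.c.0 + c.(a.0 | a.0)) | =c=> s1
  s1 = b.0 + b.c.0 + c.(a.0 | a.0) | =b=> s2, =b=> s3, =c=> s4
  s2 = 0 | stopped
  s3 = c.0 | =c=> s2
  s4 = a.0 | a.0 | =a=> s5, =a=> s6
  s5 = 0 | a.0 | =a=> s7
  s6 = a.0 | 0 | =a=> s7
  s7 = 0 | 0 | stopped
Q's transition system — 9 states:
  t0 = c.(b.a.0 + b.c.0 + c.(a.0 | a.0)) | =c=> t1
  t1 = b.a.0 + b.c.0 + c.(a.0 | a.0) | =b=> t2, =b=> t3, =c=> t4
  t2 = a.0 | =a=> t5
  t3 = c.0 | =c=> t5
  t4 = a.0 | a.0 | =a=> t6, =a=> t7
  t5 = 0 | stopped
  t6 = 0 | a.0 | =a=> t8
  t7 = a.0 | 0 | =a=> t8
  t8 = 0 | 0 | stopped
Partition-refinement fixed point:
  B0 = {s0}
  B1 = {s1}
  B2 = {s3, t3}
  B3 = {s2, s7, t5, t8}
  B4 = {s4, t4}
  B5 = {s5, s6, t2, t6, t7}
  B6 = {t0}
  B7 = {t1}
s0 ∈ B0, t0 ∈ B6 → different blocks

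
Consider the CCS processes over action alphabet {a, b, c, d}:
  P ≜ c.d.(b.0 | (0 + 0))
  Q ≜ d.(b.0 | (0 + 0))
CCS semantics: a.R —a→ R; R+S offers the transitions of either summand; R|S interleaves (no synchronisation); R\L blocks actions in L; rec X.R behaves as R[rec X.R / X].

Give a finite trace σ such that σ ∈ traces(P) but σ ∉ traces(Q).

c

Reachable graph of P (4 states):
  p0 = c.d.(b.0 | (0 + 0)) ⊢ =c=> p1
  p1 = d.(b.0 | (0 + 0)) ⊢ =d=> p2
  p2 = b.0 | (0 + 0) ⊢ =b=> p3
  p3 = 0 | (0 + 0) ⊢ ·
Reachable graph of Q (3 states):
  q0 = d.(b.0 | (0 + 0)) ⊢ =d=> q1
  q1 = b.0 | (0 + 0) ⊢ =b=> q2
  q2 = 0 | (0 + 0) ⊢ ·
Executing c from P (initial set {p0}):
  [1] c ⇒ {p1}
  — P admits the full trace.
Executing c from Q (initial set {q0}):
  [1] c ⇒ ∅  — Q cannot continue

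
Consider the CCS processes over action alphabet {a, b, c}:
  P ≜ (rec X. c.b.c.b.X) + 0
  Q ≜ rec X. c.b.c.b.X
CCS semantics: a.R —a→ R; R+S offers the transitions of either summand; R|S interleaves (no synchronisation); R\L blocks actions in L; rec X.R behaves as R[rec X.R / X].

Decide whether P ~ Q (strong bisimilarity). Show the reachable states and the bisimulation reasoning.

Reachable graph of P (5 states):
  s0 = (rec X. c.b.c.b.X) + 0 | ··c··> s1
  s1 = b.c.b.(rec X. c.b.c.b.X) | ··b··> s2
  s2 = c.b.(rec X. c.b.c.b.X) | ··c··> s3
  s3 = b.(rec X. c.b.c.b.X) | ··b··> s4
  s4 = rec X. c.b.c.b.X | ··c··> s1
Reachable graph of Q (4 states):
  t0 = rec X. c.b.c.b.X | ··c··> t1
  t1 = b.c.b.(rec X. c.b.c.b.X) | ··b··> t2
  t2 = c.b.(rec X. c.b.c.b.X) | ··c··> t3
  t3 = b.(rec X. c.b.c.b.X) | ··b··> t0
Bisimilarity quotient blocks:
  B0 = {s0, s2, s4, t0, t2}
  B1 = {s1, s3, t1, t3}
s0 ∈ B0, t0 ∈ B0 → same block

bisimilar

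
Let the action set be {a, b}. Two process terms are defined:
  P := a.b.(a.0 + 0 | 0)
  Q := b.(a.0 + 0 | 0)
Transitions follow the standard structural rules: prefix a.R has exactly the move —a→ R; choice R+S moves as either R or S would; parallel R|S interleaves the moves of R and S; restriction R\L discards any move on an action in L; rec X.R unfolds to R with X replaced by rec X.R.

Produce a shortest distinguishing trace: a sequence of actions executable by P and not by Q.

a

LTS(P): 4 reachable states
  m0 = a.b.(a.0 + 0 | 0) ⊢ ··a··> m1
  m1 = b.(a.0 + 0 | 0) ⊢ ··b··> m2
  m2 = a.0 + 0 | 0 ⊢ ··a··> m3
  m3 = 0 ⊢ ·
LTS(Q): 3 reachable states
  n0 = b.(a.0 + 0 | 0) ⊢ ··b··> n1
  n1 = a.0 + 0 | 0 ⊢ ··a··> n2
  n2 = 0 ⊢ ·
Executing a from P (initial set {m0}):
  step 1 (a): {m1}
  — P admits the full trace.
Executing a from Q (initial set {n0}):
  step 1 (a): ∅  — Q cannot continue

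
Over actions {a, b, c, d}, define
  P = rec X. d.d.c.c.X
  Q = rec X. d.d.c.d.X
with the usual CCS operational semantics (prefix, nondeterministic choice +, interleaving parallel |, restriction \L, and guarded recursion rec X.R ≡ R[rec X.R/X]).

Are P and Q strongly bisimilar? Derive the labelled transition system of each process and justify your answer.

P ≁ Q

P's transition system — 4 states:
  m0 = rec X. d.d.c.c.X has moves —d→ m1
  m1 = d.c.c.(rec X. d.d.c.c.X) has moves —d→ m2
  m2 = c.c.(rec X. d.d.c.c.X) has moves —c→ m3
  m3 = c.(rec X. d.d.c.c.X) has moves —c→ m0
Q's transition system — 4 states:
  n0 = rec X. d.d.c.d.X has moves —d→ n1
  n1 = d.c.d.(rec X. d.d.c.d.X) has moves —d→ n2
  n2 = c.d.(rec X. d.d.c.d.X) has moves —c→ n3
  n3 = d.(rec X. d.d.c.d.X) has moves —d→ n0
Partition-refinement fixed point:
  B0 = {m0}
  B1 = {m1}
  B2 = {m2}
  B3 = {m3}
  B4 = {n0}
  B5 = {n1}
  B6 = {n2}
  B7 = {n3}
m0 ∈ B0, n0 ∈ B4 → different blocks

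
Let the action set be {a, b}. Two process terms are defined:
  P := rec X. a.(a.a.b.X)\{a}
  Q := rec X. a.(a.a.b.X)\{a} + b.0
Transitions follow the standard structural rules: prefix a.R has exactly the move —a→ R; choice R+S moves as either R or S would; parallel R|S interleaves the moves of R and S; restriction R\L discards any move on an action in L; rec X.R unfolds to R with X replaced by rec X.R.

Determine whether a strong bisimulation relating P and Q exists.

not bisimilar

Reachable graph of P (2 states):
  u0 = rec X. a.(a.a.b.X)\{a} :: -a-> u1
  u1 = (a.a.b.(rec X. a.(a.a.b.X)\{a}))\{a} :: stopped
Reachable graph of Q (3 states):
  v0 = rec X. a.(a.a.b.X)\{a} + b.0 :: -a-> v1, -b-> v2
  v1 = (a.a.b.(rec X. a.(a.a.b.X)\{a} + b.0))\{a} :: stopped
  v2 = 0 :: stopped
Partition-refinement fixed point:
  B0 = {u0}
  B1 = {u1, v1, v2}
  B2 = {v0}
u0 ∈ B0, v0 ∈ B2 → different blocks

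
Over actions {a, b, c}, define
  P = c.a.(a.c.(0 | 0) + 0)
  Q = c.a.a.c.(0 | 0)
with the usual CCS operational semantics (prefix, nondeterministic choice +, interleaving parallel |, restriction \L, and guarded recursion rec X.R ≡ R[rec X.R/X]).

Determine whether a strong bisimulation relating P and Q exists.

LTS(P): 5 reachable states
  m0 = c.a.(a.c.(0 | 0) + 0) ⊢ =c=> m1
  m1 = a.(a.c.(0 | 0) + 0) ⊢ =a=> m2
  m2 = a.c.(0 | 0) + 0 ⊢ =a=> m3
  m3 = c.(0 | 0) ⊢ =c=> m4
  m4 = 0 | 0 ⊢ deadlocked
LTS(Q): 5 reachable states
  n0 = c.a.a.c.(0 | 0) ⊢ =c=> n1
  n1 = a.a.c.(0 | 0) ⊢ =a=> n2
  n2 = a.c.(0 | 0) ⊢ =a=> n3
  n3 = c.(0 | 0) ⊢ =c=> n4
  n4 = 0 | 0 ⊢ deadlocked
Bisimilarity quotient blocks:
  B0 = {m0, n0}
  B1 = {m1, n1}
  B2 = {m2, n2}
  B3 = {m3, n3}
  B4 = {m4, n4}
m0 ∈ B0, n0 ∈ B0 → same block

YES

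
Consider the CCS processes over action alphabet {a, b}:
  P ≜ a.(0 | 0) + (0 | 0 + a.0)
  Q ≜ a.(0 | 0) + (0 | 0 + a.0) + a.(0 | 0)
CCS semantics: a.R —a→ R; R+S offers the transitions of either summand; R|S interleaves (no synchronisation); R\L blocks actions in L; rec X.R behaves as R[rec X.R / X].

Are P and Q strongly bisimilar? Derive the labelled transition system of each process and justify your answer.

LTS(P): 3 reachable states
  s0 = a.(0 | 0) + (0 | 0 + a.0) → ··a··> s1, ··a··> s2
  s1 = 0 → stopped
  s2 = 0 | 0 → stopped
LTS(Q): 3 reachable states
  t0 = a.(0 | 0) + (0 | 0 + a.0) + a.(0 | 0) → ··a··> t1, ··a··> t2
  t1 = 0 → stopped
  t2 = 0 | 0 → stopped
Bisimilarity quotient blocks:
  B0 = {s0, t0}
  B1 = {s1, s2, t1, t2}
s0 ∈ B0, t0 ∈ B0 → same block

P ~ Q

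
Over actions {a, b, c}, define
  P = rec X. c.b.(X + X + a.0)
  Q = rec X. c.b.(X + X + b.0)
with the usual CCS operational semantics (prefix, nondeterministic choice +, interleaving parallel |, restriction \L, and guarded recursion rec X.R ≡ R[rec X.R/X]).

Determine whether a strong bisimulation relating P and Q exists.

P's transition system — 4 states:
  m0 = rec X. c.b.(X + X + a.0) | ··c··> m1
  m1 = b.((rec X. c.b.(X + X + a.0)) + (rec X. c.b.(X + X + a.0)) + a.0) | ··b··> m2
  m2 = (rec X. c.b.(X + X + a.0)) + (rec X. c.b.(X + X + a.0)) + a.0 | ··a··> m3, ··c··> m1
  m3 = 0 | ·
Q's transition system — 4 states:
  n0 = rec X. c.b.(X + X + b.0) | ··c··> n1
  n1 = b.((rec X. c.b.(X + X + b.0)) + (rec X. c.b.(X + X + b.0)) + b.0) | ··b··> n2
  n2 = (rec X. c.b.(X + X + b.0)) + (rec X. c.b.(X + X + b.0)) + b.0 | ··b··> n3, ··c··> n1
  n3 = 0 | ·
Partition-refinement fixed point:
  B0 = {m0}
  B1 = {m1}
  B2 = {m2}
  B3 = {m3, n3}
  B4 = {n0}
  B5 = {n1}
  B6 = {n2}
m0 ∈ B0, n0 ∈ B4 → different blocks

not bisimilar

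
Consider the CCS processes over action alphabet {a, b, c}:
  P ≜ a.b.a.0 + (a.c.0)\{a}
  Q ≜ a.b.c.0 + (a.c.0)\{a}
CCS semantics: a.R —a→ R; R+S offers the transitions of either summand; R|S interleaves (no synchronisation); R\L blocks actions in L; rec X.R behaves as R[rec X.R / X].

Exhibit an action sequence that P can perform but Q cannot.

Reachable graph of P (4 states):
  s0 = a.b.a.0 + (a.c.0)\{a} ⊢ ··a··> s1
  s1 = b.a.0 ⊢ ··b··> s2
  s2 = a.0 ⊢ ··a··> s3
  s3 = 0 ⊢ ·
Reachable graph of Q (4 states):
  t0 = a.b.c.0 + (a.c.0)\{a} ⊢ ··a··> t1
  t1 = b.c.0 ⊢ ··b··> t2
  t2 = c.0 ⊢ ··c··> t3
  t3 = 0 ⊢ ·
Executing aba from P (initial set {s0}):
  after a @ step 1: {s1}
  after b @ step 2: {s2}
  after a @ step 3: {s3}
  — P admits the full trace.
Executing aba from Q (initial set {t0}):
  after a @ step 1: {t1}
  after b @ step 2: {t2}
  after a @ step 3: ∅ (Q stuck)

aba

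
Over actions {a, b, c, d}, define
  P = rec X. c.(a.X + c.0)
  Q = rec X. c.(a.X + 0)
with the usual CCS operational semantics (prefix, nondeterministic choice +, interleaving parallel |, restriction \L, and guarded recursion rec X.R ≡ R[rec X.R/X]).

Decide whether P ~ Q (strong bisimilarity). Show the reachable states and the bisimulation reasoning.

NO

P's transition system — 3 states:
  u0 = rec X. c.(a.X + c.0) | --c--▸ u1
  u1 = a.(rec X. c.(a.X + c.0)) + c.0 | --a--▸ u0, --c--▸ u2
  u2 = 0 | ·
Q's transition system — 2 states:
  v0 = rec X. c.(a.X + 0) | --c--▸ v1
  v1 = a.(rec X. c.(a.X + 0)) + 0 | --a--▸ v0
Partition-refinement fixed point:
  B0 = {u0}
  B1 = {u1}
  B2 = {u2}
  B3 = {v0}
  B4 = {v1}
u0 ∈ B0, v0 ∈ B3 → different blocks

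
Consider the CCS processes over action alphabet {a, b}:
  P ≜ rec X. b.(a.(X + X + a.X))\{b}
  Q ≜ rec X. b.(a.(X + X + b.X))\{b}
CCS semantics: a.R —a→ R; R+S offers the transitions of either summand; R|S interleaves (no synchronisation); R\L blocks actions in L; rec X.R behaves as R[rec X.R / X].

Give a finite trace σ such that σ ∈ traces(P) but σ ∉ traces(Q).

Reachable graph of P (4 states):
  s0 = rec X. b.(a.(X + X + a.X))\{b} :: =b=> s1
  s1 = (a.((rec X. b.(a.(X + X + a.X))\{b}) + (rec X. b.(a.(X + X + a.X))\{b}) + a.(rec X. b.(a.(X + X + a.X))\{b})))\{b} :: =a=> s2
  s2 = ((rec X. b.(a.(X + X + a.X))\{b}) + (rec X. b.(a.(X + X + a.X))\{b}) + a.(rec X. b.(a.(X + X + a.X))\{b}))\{b} :: =a=> s3
  s3 = (rec X. b.(a.(X + X + a.X))\{b})\{b} :: ∅
Reachable graph of Q (3 states):
  t0 = rec X. b.(a.(X + X + b.X))\{b} :: =b=> t1
  t1 = (a.((rec X. b.(a.(X + X + b.X))\{b}) + (rec X. b.(a.(X + X + b.X))\{b}) + b.(rec X. b.(a.(X + X + b.X))\{b})))\{b} :: =a=> t2
  t2 = ((rec X. b.(a.(X + X + b.X))\{b}) + (rec X. b.(a.(X + X + b.X))\{b}) + b.(rec X. b.(a.(X + X + b.X))\{b}))\{b} :: ∅
Trace ⟨baa⟩ through P, begin at {s0}:
  after b @ step 1: {s1}
  after a @ step 2: {s2}
  after a @ step 3: {s3}
  ✓ P
Trace ⟨baa⟩ through Q, begin at {t0}:
  after b @ step 1: {t1}
  after a @ step 2: {t2}
  after a @ step 3: ∅ (Q stuck)

baa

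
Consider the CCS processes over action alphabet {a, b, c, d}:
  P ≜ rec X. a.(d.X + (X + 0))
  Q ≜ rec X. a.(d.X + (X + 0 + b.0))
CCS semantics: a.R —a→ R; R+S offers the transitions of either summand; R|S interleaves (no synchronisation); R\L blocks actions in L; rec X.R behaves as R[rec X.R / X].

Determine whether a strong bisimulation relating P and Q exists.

not bisimilar

P's transition system — 2 states:
  s0 = rec X. a.(d.X + (X + 0)) → --a--▸ s1
  s1 = d.(rec X. a.(d.X + (X + 0))) + ((rec X. a.(d.X + (X + 0))) + 0) → --a--▸ s1, --d--▸ s0
Q's transition system — 3 states:
  t0 = rec X. a.(d.X + (X + 0 + b.0)) → --a--▸ t1
  t1 = d.(rec X. a.(d.X + (X + 0 + b.0))) + ((rec X. a.(d.X + (X + 0 + b.0))) + 0 + b.0) → --a--▸ t1, --b--▸ t2, --d--▸ t0
  t2 = 0 → stopped
Partition-refinement fixed point:
  B0 = {s0}
  B1 = {s1}
  B2 = {t0}
  B3 = {t1}
  B4 = {t2}
s0 ∈ B0, t0 ∈ B2 → different blocks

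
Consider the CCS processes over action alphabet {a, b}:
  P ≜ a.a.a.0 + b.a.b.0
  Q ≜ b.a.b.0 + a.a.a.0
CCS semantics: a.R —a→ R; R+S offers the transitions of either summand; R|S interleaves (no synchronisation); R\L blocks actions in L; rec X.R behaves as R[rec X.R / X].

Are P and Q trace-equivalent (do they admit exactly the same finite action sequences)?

traces(P) = traces(Q)

LTS(P): 6 reachable states
  s0 = a.a.a.0 + b.a.b.0 | =a=> s1, =b=> s2
  s1 = a.a.0 | =a=> s3
  s2 = a.b.0 | =a=> s4
  s3 = a.0 | =a=> s5
  s4 = b.0 | =b=> s5
  s5 = 0 | ∅
LTS(Q): 6 reachable states
  t0 = b.a.b.0 + a.a.a.0 | =a=> t1, =b=> t2
  t1 = a.a.0 | =a=> t3
  t2 = a.b.0 | =a=> t4
  t3 = a.0 | =a=> t5
  t4 = b.0 | =b=> t5
  t5 = 0 | ∅
Bisimilarity quotient blocks:
  B0 = {s0, t0}
  B1 = {s1, t1}
  B2 = {s3, t3}
  B3 = {s5, t5}
  B4 = {s2, t2}
  B5 = {s4, t4}
s0 ∈ B0, t0 ∈ B0 → same block
Bisimilar ⇒ trace-equivalent.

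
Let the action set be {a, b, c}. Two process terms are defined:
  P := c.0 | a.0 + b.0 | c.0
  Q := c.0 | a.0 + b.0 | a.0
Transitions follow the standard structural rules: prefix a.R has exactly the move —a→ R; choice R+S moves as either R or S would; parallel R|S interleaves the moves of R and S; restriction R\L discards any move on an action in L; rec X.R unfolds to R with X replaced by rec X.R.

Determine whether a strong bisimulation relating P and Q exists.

P's transition system — 6 states:
  u0 = c.0 | a.0 + b.0 | c.0 → ··a··> u1, ··b··> u2, ··c··> u3, ··c··> u4
  u1 = c.0 | 0 → ··c··> u5
  u2 = 0 | c.0 → ··c··> u5
  u3 = 0 | a.0 → ··a··> u5
  u4 = b.0 | 0 → ··b··> u5
  u5 = 0 | 0 → ·
Q's transition system — 5 states:
  v0 = c.0 | a.0 + b.0 | a.0 → ··a··> v1, ··a··> v2, ··b··> v3, ··c··> v3
  v1 = b.0 | 0 → ··b··> v4
  v2 = c.0 | 0 → ··c··> v4
  v3 = 0 | a.0 → ··a··> v4
  v4 = 0 | 0 → ·
Bisimilarity quotient blocks:
  B0 = {u0}
  B1 = {u1, u2, v2}
  B2 = {u5, v4}
  B3 = {u3, v3}
  B4 = {u4, v1}
  B5 = {v0}
u0 ∈ B0, v0 ∈ B5 → different blocks

P ≁ Q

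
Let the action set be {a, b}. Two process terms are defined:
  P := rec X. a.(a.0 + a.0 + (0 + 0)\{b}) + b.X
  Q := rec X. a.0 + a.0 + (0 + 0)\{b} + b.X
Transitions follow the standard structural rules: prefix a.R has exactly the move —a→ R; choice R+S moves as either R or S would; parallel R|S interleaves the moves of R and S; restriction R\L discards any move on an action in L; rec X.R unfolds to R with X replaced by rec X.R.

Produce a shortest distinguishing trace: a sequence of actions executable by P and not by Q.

aa

Reachable graph of P (3 states):
  u0 = rec X. a.(a.0 + a.0 + (0 + 0)\{b}) + b.X | —a→ u1, —b→ u0
  u1 = a.0 + a.0 + (0 + 0)\{b} | —a→ u2
  u2 = 0 | ∅
Reachable graph of Q (2 states):
  v0 = rec X. a.0 + a.0 + (0 + 0)\{b} + b.X | —a→ v1, —b→ v0
  v1 = 0 | ∅
Trace ⟨aa⟩ through P, begin at {u0}:
  [1] a ⇒ {u1}
  [2] a ⇒ {u2}
  P completes σ.
Trace ⟨aa⟩ through Q, begin at {v0}:
  [1] a ⇒ {v1}
  [2] a ⇒ ∅ (Q stuck)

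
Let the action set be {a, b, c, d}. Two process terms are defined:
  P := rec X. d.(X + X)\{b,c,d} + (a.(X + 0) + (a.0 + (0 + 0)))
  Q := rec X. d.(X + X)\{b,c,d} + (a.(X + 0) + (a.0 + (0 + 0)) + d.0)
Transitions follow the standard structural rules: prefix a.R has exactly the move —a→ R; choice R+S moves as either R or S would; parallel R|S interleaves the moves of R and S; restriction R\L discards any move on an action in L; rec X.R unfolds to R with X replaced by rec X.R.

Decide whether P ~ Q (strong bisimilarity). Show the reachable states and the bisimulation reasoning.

NO

P's transition system — 6 states:
  p0 = rec X. d.(X + X)\{b,c,d} + (a.(X + 0) + (a.0 + (0 + 0))) → —a→ p1, —a→ p2, —d→ p3
  p1 = (rec X. d.(X + X)\{b,c,d} + (a.(X + 0) + (a.0 + (0 + 0)))) + 0 → —a→ p1, —a→ p2, —d→ p3
  p2 = 0 → (no moves)
  p3 = ((rec X. d.(X + X)\{b,c,d} + (a.(X + 0) + (a.0 + (0 + 0)))) + (rec X. d.(X + X)\{b,c,d} + (a.(X + 0) + (a.0 + (0 + 0)))))\{b,c,d} → —a→ p4, —a→ p5
  p4 = ((rec X. d.(X + X)\{b,c,d} + (a.(X + 0) + (a.0 + (0 + 0)))) + 0)\{b,c,d} → —a→ p4, —a→ p5
  p5 = 0\{b,c,d} → (no moves)
Q's transition system — 6 states:
  q0 = rec X. d.(X + X)\{b,c,d} + (a.(X + 0) + (a.0 + (0 + 0)) + d.0) → —a→ q1, —a→ q2, —d→ q2, —d→ q3
  q1 = (rec X. d.(X + X)\{b,c,d} + (a.(X + 0) + (a.0 + (0 + 0)) + d.0)) + 0 → —a→ q1, —a→ q2, —d→ q2, —d→ q3
  q2 = 0 → (no moves)
  q3 = ((rec X. d.(X + X)\{b,c,d} + (a.(X + 0) + (a.0 + (0 + 0)) + d.0)) + (rec X. d.(X + X)\{b,c,d} + (a.(X + 0) + (a.0 + (0 + 0)) + d.0)))\{b,c,d} → —a→ q4, —a→ q5
  q4 = ((rec X. d.(X + X)\{b,c,d} + (a.(X + 0) + (a.0 + (0 + 0)) + d.0)) + 0)\{b,c,d} → —a→ q4, —a→ q5
  q5 = 0\{b,c,d} → (no moves)
Partition-refinement fixed point:
  B0 = {p0, p1}
  B1 = {p2, p5, q2, q5}
  B2 = {p3, p4, q3, q4}
  B3 = {q0, q1}
p0 ∈ B0, q0 ∈ B3 → different blocks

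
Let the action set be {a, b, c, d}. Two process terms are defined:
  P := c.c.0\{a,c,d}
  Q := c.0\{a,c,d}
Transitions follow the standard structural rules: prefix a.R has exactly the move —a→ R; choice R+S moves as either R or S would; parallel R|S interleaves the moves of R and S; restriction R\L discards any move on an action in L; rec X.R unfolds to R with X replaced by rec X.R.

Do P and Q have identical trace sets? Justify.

traces(P) ≠ traces(Q) — witness ⟨cc⟩

P's transition system — 3 states:
  u0 = c.c.0\{a,c,d} :: --c--▸ u1
  u1 = c.0\{a,c,d} :: --c--▸ u2
  u2 = 0\{a,c,d} :: ∅
Q's transition system — 2 states:
  v0 = c.0\{a,c,d} :: --c--▸ v1
  v1 = 0\{a,c,d} :: ∅
Executing cc from P (initial set {u0}):
  [1] c ⇒ {u1}
  [2] c ⇒ {u2}
  P completes σ.
Executing cc from Q (initial set {v0}):
  [1] c ⇒ {v1}
  [2] c ⇒ no successor for Q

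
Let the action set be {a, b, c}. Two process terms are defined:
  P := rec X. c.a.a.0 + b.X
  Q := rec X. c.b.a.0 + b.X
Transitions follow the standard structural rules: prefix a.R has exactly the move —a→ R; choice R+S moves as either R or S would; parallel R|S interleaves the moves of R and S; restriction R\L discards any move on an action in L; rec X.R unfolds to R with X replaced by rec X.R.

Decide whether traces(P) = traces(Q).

LTS(P): 4 reachable states
  p0 = rec X. c.a.a.0 + b.X :: ··b··> p0, ··c··> p1
  p1 = a.a.0 :: ··a··> p2
  p2 = a.0 :: ··a··> p3
  p3 = 0 :: (no moves)
LTS(Q): 4 reachable states
  q0 = rec X. c.b.a.0 + b.X :: ··b··> q0, ··c··> q1
  q1 = b.a.0 :: ··b··> q2
  q2 = a.0 :: ··a··> q3
  q3 = 0 :: (no moves)
Run σ = ⟨ca⟩ on P: start {p0}
  [1] c ⇒ {p1}
  [2] a ⇒ {p2}
  P completes σ.
Run σ = ⟨ca⟩ on Q: start {q0}
  [1] c ⇒ {q1}
  [2] a ⇒ no successor for Q

traces(P) ≠ traces(Q) — witness ⟨ca⟩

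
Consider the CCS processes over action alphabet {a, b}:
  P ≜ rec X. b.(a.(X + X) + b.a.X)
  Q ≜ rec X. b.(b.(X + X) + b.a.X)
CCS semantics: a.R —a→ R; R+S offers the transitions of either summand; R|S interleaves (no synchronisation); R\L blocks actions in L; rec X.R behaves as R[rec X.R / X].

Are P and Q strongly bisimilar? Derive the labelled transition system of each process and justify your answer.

not bisimilar

Reachable graph of P (4 states):
  u0 = rec X. b.(a.(X + X) + b.a.X) :: -b-> u1
  u1 = a.((rec X. b.(a.(X + X) + b.a.X)) + (rec X. b.(a.(X + X) + b.a.X))) + b.a.(rec X. b.(a.(X + X) + b.a.X)) :: -a-> u2, -b-> u3
  u2 = (rec X. b.(a.(X + X) + b.a.X)) + (rec X. b.(a.(X + X) + b.a.X)) :: -b-> u1
  u3 = a.(rec X. b.(a.(X + X) + b.a.X)) :: -a-> u0
Reachable graph of Q (4 states):
  v0 = rec X. b.(b.(X + X) + b.a.X) :: -b-> v1
  v1 = b.((rec X. b.(b.(X + X) + b.a.X)) + (rec X. b.(b.(X + X) + b.a.X))) + b.a.(rec X. b.(b.(X + X) + b.a.X)) :: -b-> v2, -b-> v3
  v2 = (rec X. b.(b.(X + X) + b.a.X)) + (rec X. b.(b.(X + X) + b.a.X)) :: -b-> v1
  v3 = a.(rec X. b.(b.(X + X) + b.a.X)) :: -a-> v0
Coarsest stable partition (strong bisimilarity classes):
  B0 = {u0, u2}
  B1 = {u1}
  B2 = {u3}
  B3 = {v0, v2}
  B4 = {v1}
  B5 = {v3}
u0 ∈ B0, v0 ∈ B3 → different blocks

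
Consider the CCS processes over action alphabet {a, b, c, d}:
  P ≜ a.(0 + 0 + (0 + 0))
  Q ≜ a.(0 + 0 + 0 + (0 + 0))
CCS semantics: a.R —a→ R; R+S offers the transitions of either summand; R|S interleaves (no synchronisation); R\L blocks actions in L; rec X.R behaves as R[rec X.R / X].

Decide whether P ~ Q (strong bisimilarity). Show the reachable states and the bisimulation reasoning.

LTS(P): 2 reachable states
  m0 = a.(0 + 0 + (0 + 0)) :: =a=> m1
  m1 = 0 + 0 + (0 + 0) :: (no moves)
LTS(Q): 2 reachable states
  n0 = a.(0 + 0 + 0 + (0 + 0)) :: =a=> n1
  n1 = 0 + 0 + 0 + (0 + 0) :: (no moves)
Bisimilarity quotient blocks:
  B0 = {m0, n0}
  B1 = {m1, n1}
m0 ∈ B0, n0 ∈ B0 → same block

YES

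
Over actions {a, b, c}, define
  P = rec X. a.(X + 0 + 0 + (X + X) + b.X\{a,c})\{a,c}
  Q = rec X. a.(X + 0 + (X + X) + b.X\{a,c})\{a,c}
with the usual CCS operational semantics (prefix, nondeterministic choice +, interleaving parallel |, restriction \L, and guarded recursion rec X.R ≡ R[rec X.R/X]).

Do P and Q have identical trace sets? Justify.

traces(P) = traces(Q)

P's transition system — 3 states:
  m0 = rec X. a.(X + 0 + 0 + (X + X) + b.X\{a,c})\{a,c} ⊢ —a→ m1
  m1 = ((rec X. a.(X + 0 + 0 + (X + X) + b.X\{a,c})\{a,c}) + 0 + 0 + ((rec X. a.(X + 0 + 0 + (X + X) + b.X\{a,c})\{a,c}) + (rec X. a.(X + 0 + 0 + (X + X) + b.X\{a,c})\{a,c})) + b.(rec X. a.(X + 0 + 0 + (X + X) + b.X\{a,c})\{a,c})\{a,c})\{a,c} ⊢ —b→ m2
  m2 = (rec X. a.(X + 0 + 0 + (X + X) + b.X\{a,c})\{a,c})\{a,c}\{a,c} ⊢ (no moves)
Q's transition system — 3 states:
  n0 = rec X. a.(X + 0 + (X + X) + b.X\{a,c})\{a,c} ⊢ —a→ n1
  n1 = ((rec X. a.(X + 0 + (X + X) + b.X\{a,c})\{a,c}) + 0 + ((rec X. a.(X + 0 + (X + X) + b.X\{a,c})\{a,c}) + (rec X. a.(X + 0 + (X + X) + b.X\{a,c})\{a,c})) + b.(rec X. a.(X + 0 + (X + X) + b.X\{a,c})\{a,c})\{a,c})\{a,c} ⊢ —b→ n2
  n2 = (rec X. a.(X + 0 + (X + X) + b.X\{a,c})\{a,c})\{a,c}\{a,c} ⊢ (no moves)
Bisimilarity quotient blocks:
  B0 = {m0, n0}
  B1 = {m1, n1}
  B2 = {m2, n2}
m0 ∈ B0, n0 ∈ B0 → same block
Bisimilar ⇒ trace-equivalent.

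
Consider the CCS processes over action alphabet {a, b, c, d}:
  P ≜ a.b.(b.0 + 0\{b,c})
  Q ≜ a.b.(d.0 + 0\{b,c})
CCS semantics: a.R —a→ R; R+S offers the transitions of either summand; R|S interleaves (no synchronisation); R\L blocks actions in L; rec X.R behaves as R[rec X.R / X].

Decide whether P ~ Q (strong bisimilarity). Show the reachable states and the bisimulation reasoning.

P's transition system — 4 states:
  m0 = a.b.(b.0 + 0\{b,c}) :: =a=> m1
  m1 = b.(b.0 + 0\{b,c}) :: =b=> m2
  m2 = b.0 + 0\{b,c} :: =b=> m3
  m3 = 0 :: ·
Q's transition system — 4 states:
  n0 = a.b.(d.0 + 0\{b,c}) :: =a=> n1
  n1 = b.(d.0 + 0\{b,c}) :: =b=> n2
  n2 = d.0 + 0\{b,c} :: =d=> n3
  n3 = 0 :: ·
Coarsest stable partition (strong bisimilarity classes):
  B0 = {m0}
  B1 = {m1}
  B2 = {m2}
  B3 = {m3, n3}
  B4 = {n0}
  B5 = {n1}
  B6 = {n2}
m0 ∈ B0, n0 ∈ B4 → different blocks

not bisimilar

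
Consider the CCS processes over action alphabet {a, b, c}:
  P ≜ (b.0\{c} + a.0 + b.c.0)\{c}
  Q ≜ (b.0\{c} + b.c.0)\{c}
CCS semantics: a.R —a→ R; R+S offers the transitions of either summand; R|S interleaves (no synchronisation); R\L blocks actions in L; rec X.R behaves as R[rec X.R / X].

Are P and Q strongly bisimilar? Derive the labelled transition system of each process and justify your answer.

P ≁ Q

P's transition system — 4 states:
  u0 = (b.0\{c} + a.0 + b.c.0)\{c} :: —a→ u1, —b→ u2, —b→ u3
  u1 = 0\{c} :: ·
  u2 = (c.0)\{c} :: ·
  u3 = 0\{c}\{c} :: ·
Q's transition system — 3 states:
  v0 = (b.0\{c} + b.c.0)\{c} :: —b→ v1, —b→ v2
  v1 = (c.0)\{c} :: ·
  v2 = 0\{c}\{c} :: ·
Partition-refinement fixed point:
  B0 = {u0}
  B1 = {u1, u2, u3, v1, v2}
  B2 = {v0}
u0 ∈ B0, v0 ∈ B2 → different blocks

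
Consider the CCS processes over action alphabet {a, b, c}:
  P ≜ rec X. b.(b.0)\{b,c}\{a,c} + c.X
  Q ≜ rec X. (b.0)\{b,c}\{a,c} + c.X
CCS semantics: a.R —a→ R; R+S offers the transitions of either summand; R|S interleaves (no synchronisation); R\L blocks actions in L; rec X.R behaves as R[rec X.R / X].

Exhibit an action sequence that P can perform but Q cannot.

b

LTS(P): 2 reachable states
  u0 = rec X. b.(b.0)\{b,c}\{a,c} + c.X :: =b=> u1, =c=> u0
  u1 = (b.0)\{b,c}\{a,c} :: ·
LTS(Q): 1 reachable states
  v0 = rec X. (b.0)\{b,c}\{a,c} + c.X :: =c=> v0
Trace ⟨b⟩ through P, begin at {u0}:
  [1] b ⇒ {u1}
  P completes σ.
Trace ⟨b⟩ through Q, begin at {v0}:
  [1] b ⇒ ∅ (Q stuck)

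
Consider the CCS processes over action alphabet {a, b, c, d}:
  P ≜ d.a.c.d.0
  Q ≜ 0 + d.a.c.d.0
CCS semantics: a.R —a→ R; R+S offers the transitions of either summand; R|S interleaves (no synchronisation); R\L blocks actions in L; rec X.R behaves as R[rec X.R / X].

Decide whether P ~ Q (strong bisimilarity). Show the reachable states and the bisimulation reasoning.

YES

Reachable graph of P (5 states):
  m0 = d.a.c.d.0 | =d=> m1
  m1 = a.c.d.0 | =a=> m2
  m2 = c.d.0 | =c=> m3
  m3 = d.0 | =d=> m4
  m4 = 0 | stopped
Reachable graph of Q (5 states):
  n0 = 0 + d.a.c.d.0 | =d=> n1
  n1 = a.c.d.0 | =a=> n2
  n2 = c.d.0 | =c=> n3
  n3 = d.0 | =d=> n4
  n4 = 0 | stopped
Coarsest stable partition (strong bisimilarity classes):
  B0 = {m0, n0}
  B1 = {m1, n1}
  B2 = {m2, n2}
  B3 = {m3, n3}
  B4 = {m4, n4}
m0 ∈ B0, n0 ∈ B0 → same block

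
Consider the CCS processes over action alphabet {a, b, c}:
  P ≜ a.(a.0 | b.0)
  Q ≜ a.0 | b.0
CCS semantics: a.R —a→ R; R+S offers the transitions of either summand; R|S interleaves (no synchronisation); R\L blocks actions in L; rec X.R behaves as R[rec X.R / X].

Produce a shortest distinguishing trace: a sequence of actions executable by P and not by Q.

P's transition system — 5 states:
  u0 = a.(a.0 | b.0) has moves -a-> u1
  u1 = a.0 | b.0 has moves -a-> u2, -b-> u3
  u2 = 0 | b.0 has moves -b-> u4
  u3 = a.0 | 0 has moves -a-> u4
  u4 = 0 | 0 has moves (no moves)
Q's transition system — 4 states:
  v0 = a.0 | b.0 has moves -a-> v1, -b-> v2
  v1 = 0 | b.0 has moves -b-> v3
  v2 = a.0 | 0 has moves -a-> v3
  v3 = 0 | 0 has moves (no moves)
Executing aa from P (initial set {u0}):
  [1] a ⇒ {u1}
  [2] a ⇒ {u2}
  — P admits the full trace.
Executing aa from Q (initial set {v0}):
  [1] a ⇒ {v1}
  [2] a ⇒ no successor for Q

aa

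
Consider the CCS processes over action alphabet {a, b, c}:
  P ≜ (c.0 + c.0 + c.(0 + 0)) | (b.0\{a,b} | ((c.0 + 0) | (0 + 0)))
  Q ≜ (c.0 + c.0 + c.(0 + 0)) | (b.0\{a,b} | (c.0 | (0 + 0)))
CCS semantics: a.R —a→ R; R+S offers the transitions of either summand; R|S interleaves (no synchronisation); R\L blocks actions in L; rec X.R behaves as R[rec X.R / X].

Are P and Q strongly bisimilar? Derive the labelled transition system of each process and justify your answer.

LTS(P): 12 reachable states
  s0 = (c.0 + c.0 + c.(0 + 0)) | (b.0\{a,b} | ((c.0 + 0) | (0 + 0))) ⊢ --b--▸ s1, --c--▸ s2, --c--▸ s3, --c--▸ s4
  s1 = (c.0 + c.0 + c.(0 + 0)) | (0\{a,b} | ((c.0 + 0) | (0 + 0))) ⊢ --c--▸ s5, --c--▸ s6, --c--▸ s7
  s2 = (0 + 0) | (b.0\{a,b} | ((c.0 + 0) | (0 + 0))) ⊢ --b--▸ s5, --c--▸ s8
  s3 = (c.0 + c.0 + c.(0 + 0)) | (b.0\{a,b} | (0 | (0 + 0))) ⊢ --b--▸ s6, --c--▸ s8, --c--▸ s9
  s4 = 0 | (b.0\{a,b} | ((c.0 + 0) | (0 + 0))) ⊢ --b--▸ s7, --c--▸ s9
  s5 = (0 + 0) | (0\{a,b} | ((c.0 + 0) | (0 + 0))) ⊢ --c--▸ s10
  s6 = (c.0 + c.0 + c.(0 + 0)) | (0\{a,b} | (0 | (0 + 0))) ⊢ --c--▸ s10, --c--▸ s11
  s7 = 0 | (0\{a,b} | ((c.0 + 0) | (0 + 0))) ⊢ --c--▸ s11
  s8 = (0 + 0) | (b.0\{a,b} | (0 | (0 + 0))) ⊢ --b--▸ s10
  s9 = 0 | (b.0\{a,b} | (0 | (0 + 0))) ⊢ --b--▸ s11
  s10 = (0 + 0) | (0\{a,b} | (0 | (0 + 0))) ⊢ deadlocked
  s11 = 0 | (0\{a,b} | (0 | (0 + 0))) ⊢ deadlocked
LTS(Q): 12 reachable states
  t0 = (c.0 + c.0 + c.(0 + 0)) | (b.0\{a,b} | (c.0 | (0 + 0))) ⊢ --b--▸ t1, --c--▸ t2, --c--▸ t3, --c--▸ t4
  t1 = (c.0 + c.0 + c.(0 + 0)) | (0\{a,b} | (c.0 | (0 + 0))) ⊢ --c--▸ t5, --c--▸ t6, --c--▸ t7
  t2 = (0 + 0) | (b.0\{a,b} | (c.0 | (0 + 0))) ⊢ --b--▸ t5, --c--▸ t8
  t3 = (c.0 + c.0 + c.(0 + 0)) | (b.0\{a,b} | (0 | (0 + 0))) ⊢ --b--▸ t6, --c--▸ t8, --c--▸ t9
  t4 = 0 | (b.0\{a,b} | (c.0 | (0 + 0))) ⊢ --b--▸ t7, --c--▸ t9
  t5 = (0 + 0) | (0\{a,b} | (c.0 | (0 + 0))) ⊢ --c--▸ t10
  t6 = (c.0 + c.0 + c.(0 + 0)) | (0\{a,b} | (0 | (0 + 0))) ⊢ --c--▸ t10, --c--▸ t11
  t7 = 0 | (0\{a,b} | (c.0 | (0 + 0))) ⊢ --c--▸ t11
  t8 = (0 + 0) | (b.0\{a,b} | (0 | (0 + 0))) ⊢ --b--▸ t10
  t9 = 0 | (b.0\{a,b} | (0 | (0 + 0))) ⊢ --b--▸ t11
  t10 = (0 + 0) | (0\{a,b} | (0 | (0 + 0))) ⊢ deadlocked
  t11 = 0 | (0\{a,b} | (0 | (0 + 0))) ⊢ deadlocked
Partition-refinement fixed point:
  B0 = {s0, t0}
  B1 = {s2, s3, s4, t2, t3, t4}
  B2 = {s5, s6, s7, t5, t6, t7}
  B3 = {s10, s11, t10, t11}
  B4 = {s8, s9, t8, t9}
  B5 = {s1, t1}
s0 ∈ B0, t0 ∈ B0 → same block

bisimilar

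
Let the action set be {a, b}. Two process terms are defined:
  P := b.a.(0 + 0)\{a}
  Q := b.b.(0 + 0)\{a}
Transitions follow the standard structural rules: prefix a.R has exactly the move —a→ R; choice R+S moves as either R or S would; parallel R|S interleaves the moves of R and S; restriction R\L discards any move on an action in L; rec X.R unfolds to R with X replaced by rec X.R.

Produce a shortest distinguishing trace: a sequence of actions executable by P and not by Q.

ba

P's transition system — 3 states:
  m0 = b.a.(0 + 0)\{a} → ··b··> m1
  m1 = a.(0 + 0)\{a} → ··a··> m2
  m2 = (0 + 0)\{a} → stopped
Q's transition system — 3 states:
  n0 = b.b.(0 + 0)\{a} → ··b··> n1
  n1 = b.(0 + 0)\{a} → ··b··> n2
  n2 = (0 + 0)\{a} → stopped
Trace ⟨ba⟩ through P, begin at {m0}:
  step 1 (b): {m1}
  step 2 (a): {m2}
  ✓ P
Trace ⟨ba⟩ through Q, begin at {n0}:
  step 1 (b): {n1}
  step 2 (a): ∅ (Q stuck)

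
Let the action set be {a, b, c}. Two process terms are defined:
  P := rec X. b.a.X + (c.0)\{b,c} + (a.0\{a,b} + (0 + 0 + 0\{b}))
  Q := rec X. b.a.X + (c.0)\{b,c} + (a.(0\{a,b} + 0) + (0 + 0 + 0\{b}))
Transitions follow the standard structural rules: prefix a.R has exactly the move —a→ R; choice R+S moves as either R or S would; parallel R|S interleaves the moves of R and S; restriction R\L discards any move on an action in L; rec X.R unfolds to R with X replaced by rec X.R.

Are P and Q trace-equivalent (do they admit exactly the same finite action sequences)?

Reachable graph of P (3 states):
  m0 = rec X. b.a.X + (c.0)\{b,c} + (a.0\{a,b} + (0 + 0 + 0\{b})) | =a=> m1, =b=> m2
  m1 = 0\{a,b} | stopped
  m2 = a.(rec X. b.a.X + (c.0)\{b,c} + (a.0\{a,b} + (0 + 0 + 0\{b}))) | =a=> m0
Reachable graph of Q (3 states):
  n0 = rec X. b.a.X + (c.0)\{b,c} + (a.(0\{a,b} + 0) + (0 + 0 + 0\{b})) | =a=> n1, =b=> n2
  n1 = 0\{a,b} + 0 | stopped
  n2 = a.(rec X. b.a.X + (c.0)\{b,c} + (a.(0\{a,b} + 0) + (0 + 0 + 0\{b}))) | =a=> n0
Partition-refinement fixed point:
  B0 = {m0, n0}
  B1 = {m2, n2}
  B2 = {m1, n1}
m0 ∈ B0, n0 ∈ B0 → same block
Bisimilar ⇒ trace-equivalent.

YES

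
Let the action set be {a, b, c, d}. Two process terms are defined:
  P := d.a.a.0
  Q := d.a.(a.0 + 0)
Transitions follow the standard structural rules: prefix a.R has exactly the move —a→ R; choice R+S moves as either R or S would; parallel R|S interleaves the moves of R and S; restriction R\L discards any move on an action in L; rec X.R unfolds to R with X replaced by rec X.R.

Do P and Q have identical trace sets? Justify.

LTS(P): 4 reachable states
  m0 = d.a.a.0 :: —d→ m1
  m1 = a.a.0 :: —a→ m2
  m2 = a.0 :: —a→ m3
  m3 = 0 :: (no moves)
LTS(Q): 4 reachable states
  n0 = d.a.(a.0 + 0) :: —d→ n1
  n1 = a.(a.0 + 0) :: —a→ n2
  n2 = a.0 + 0 :: —a→ n3
  n3 = 0 :: (no moves)
Partition-refinement fixed point:
  B0 = {m0, n0}
  B1 = {m1, n1}
  B2 = {m2, n2}
  B3 = {m3, n3}
m0 ∈ B0, n0 ∈ B0 → same block
Bisimilar ⇒ trace-equivalent.

trace-equivalent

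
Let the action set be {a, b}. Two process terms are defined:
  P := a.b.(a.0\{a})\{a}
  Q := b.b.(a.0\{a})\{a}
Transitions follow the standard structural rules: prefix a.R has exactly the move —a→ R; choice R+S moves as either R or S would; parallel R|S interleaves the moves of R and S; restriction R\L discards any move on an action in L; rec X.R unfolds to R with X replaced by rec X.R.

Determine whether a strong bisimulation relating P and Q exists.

P ≁ Q

P's transition system — 3 states:
  p0 = a.b.(a.0\{a})\{a} has moves —a→ p1
  p1 = b.(a.0\{a})\{a} has moves —b→ p2
  p2 = (a.0\{a})\{a} has moves stopped
Q's transition system — 3 states:
  q0 = b.b.(a.0\{a})\{a} has moves —b→ q1
  q1 = b.(a.0\{a})\{a} has moves —b→ q2
  q2 = (a.0\{a})\{a} has moves stopped
Bisimilarity quotient blocks:
  B0 = {p0}
  B1 = {p1, q1}
  B2 = {p2, q2}
  B3 = {q0}
p0 ∈ B0, q0 ∈ B3 → different blocks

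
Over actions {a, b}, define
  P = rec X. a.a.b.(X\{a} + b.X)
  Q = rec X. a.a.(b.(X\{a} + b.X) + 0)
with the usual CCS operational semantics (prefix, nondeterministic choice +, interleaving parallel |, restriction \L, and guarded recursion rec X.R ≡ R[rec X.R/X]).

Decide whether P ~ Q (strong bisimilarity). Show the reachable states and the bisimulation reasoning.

P ~ Q

LTS(P): 4 reachable states
  m0 = rec X. a.a.b.(X\{a} + b.X) has moves --a--▸ m1
  m1 = a.b.((rec X. a.a.b.(X\{a} + b.X))\{a} + b.(rec X. a.a.b.(X\{a} + b.X))) has moves --a--▸ m2
  m2 = b.((rec X. a.a.b.(X\{a} + b.X))\{a} + b.(rec X. a.a.b.(X\{a} + b.X))) has moves --b--▸ m3
  m3 = (rec X. a.a.b.(X\{a} + b.X))\{a} + b.(rec X. a.a.b.(X\{a} + b.X)) has moves --b--▸ m0
LTS(Q): 4 reachable states
  n0 = rec X. a.a.(b.(X\{a} + b.X) + 0) has moves --a--▸ n1
  n1 = a.(b.((rec X. a.a.(b.(X\{a} + b.X) + 0))\{a} + b.(rec X. a.a.(b.(X\{a} + b.X) + 0))) + 0) has moves --a--▸ n2
  n2 = b.((rec X. a.a.(b.(X\{a} + b.X) + 0))\{a} + b.(rec X. a.a.(b.(X\{a} + b.X) + 0))) + 0 has moves --b--▸ n3
  n3 = (rec X. a.a.(b.(X\{a} + b.X) + 0))\{a} + b.(rec X. a.a.(b.(X\{a} + b.X) + 0)) has moves --b--▸ n0
Partition-refinement fixed point:
  B0 = {m0, n0}
  B1 = {m1, n1}
  B2 = {m2, n2}
  B3 = {m3, n3}
m0 ∈ B0, n0 ∈ B0 → same block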